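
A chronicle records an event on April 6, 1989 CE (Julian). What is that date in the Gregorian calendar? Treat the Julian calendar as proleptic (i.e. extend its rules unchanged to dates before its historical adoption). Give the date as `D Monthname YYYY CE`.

19 April 1989 CE

At this point the Julian calendar is 13 days behind the Gregorian.
6 April 1989 Julian + 13 days → 19 April 1989 Gregorian.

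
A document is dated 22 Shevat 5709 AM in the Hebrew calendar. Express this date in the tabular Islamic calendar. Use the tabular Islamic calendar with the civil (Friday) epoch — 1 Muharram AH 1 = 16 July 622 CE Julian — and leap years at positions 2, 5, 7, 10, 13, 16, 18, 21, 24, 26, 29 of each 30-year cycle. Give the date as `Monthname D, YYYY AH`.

The source date corresponds to 21 February 1949 in the Gregorian calendar (JDN 2432969).
That day falls on 22 Rabi' al-Thani 1368 AH in the tabular Islamic calendar.

Rabi' al-Thani 22, 1368 AH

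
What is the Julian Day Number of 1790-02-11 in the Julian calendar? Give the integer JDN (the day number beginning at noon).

2374897

Equivalently 22 February 1790 (Gregorian).
JDN 2451545 is 1 January 2000 CE (Gregorian); the target day is −76648 days from there, so JDN = 2374897.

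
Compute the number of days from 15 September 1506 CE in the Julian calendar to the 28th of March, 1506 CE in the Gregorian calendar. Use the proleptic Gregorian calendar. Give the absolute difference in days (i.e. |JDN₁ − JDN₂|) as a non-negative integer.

181

First date → JDN 2271382; second date → JDN 2271201.
The interval is |2271382 − 2271201| = 181 days.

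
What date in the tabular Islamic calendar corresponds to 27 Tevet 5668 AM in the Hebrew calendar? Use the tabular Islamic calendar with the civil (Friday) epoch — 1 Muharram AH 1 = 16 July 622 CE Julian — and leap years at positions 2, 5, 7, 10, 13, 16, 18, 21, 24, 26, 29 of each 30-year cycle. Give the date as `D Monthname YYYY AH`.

Julian Day Number of the source date = 2417942.
Converting JDN 2417942 to the tabular Islamic calendar gives 27 Dhu al-Qa'dah 1325 AH.

27 Dhu al-Qa'dah 1325 AH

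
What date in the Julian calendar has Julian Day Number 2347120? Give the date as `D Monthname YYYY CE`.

The Gregorian equivalent of JDN 2347120 is 4 February 1714.
In the Julian calendar that day is 24 January 1714 CE.

24 January 1714 CE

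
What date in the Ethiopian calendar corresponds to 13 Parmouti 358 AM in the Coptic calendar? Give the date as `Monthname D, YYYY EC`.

The source date corresponds to 11 April 642 in the proleptic Gregorian calendar (JDN 1955646).
That day falls on 13 Miyazya 634 EC in the Ethiopian calendar.

Miyazya 13, 634 EC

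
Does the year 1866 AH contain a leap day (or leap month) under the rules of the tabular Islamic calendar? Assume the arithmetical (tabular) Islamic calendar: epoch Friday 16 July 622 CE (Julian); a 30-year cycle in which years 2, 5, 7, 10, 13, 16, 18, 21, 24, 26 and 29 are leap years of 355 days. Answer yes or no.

Year 1866 AH is year 6 of its 30-year cycle; leap positions are 2, 5, 7, 10, 13, 16, 18, 21, 24, 26, 29, so it is a common year (354 days).

no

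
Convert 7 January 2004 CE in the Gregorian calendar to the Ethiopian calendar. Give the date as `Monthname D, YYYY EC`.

Both dates share Julian Day Number 2453012; in the Ethiopian calendar that is 28 Tahsas 1996 EC.

Tahsas 28, 1996 EC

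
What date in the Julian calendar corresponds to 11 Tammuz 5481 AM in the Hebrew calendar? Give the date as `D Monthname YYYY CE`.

25 June 1721 CE

Both dates share Julian Day Number 2349829; in the Julian calendar that is 25 June 1721 CE.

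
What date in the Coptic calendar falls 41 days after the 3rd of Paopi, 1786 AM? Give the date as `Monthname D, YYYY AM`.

The starting date is JDN 2477033; 2477033 + 41 = 2477074.
JDN 2477074 corresponds to Hathor 14, 1786 AM.

Hathor 14, 1786 AM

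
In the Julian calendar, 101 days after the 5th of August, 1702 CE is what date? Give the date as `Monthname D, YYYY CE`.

Counting 101 days forward from JDN 2342930 reaches JDN 2343031, which is November 14, 1702 CE.

November 14, 1702 CE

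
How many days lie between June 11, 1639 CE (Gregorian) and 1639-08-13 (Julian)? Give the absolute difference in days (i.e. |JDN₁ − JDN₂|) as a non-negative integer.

JDN of the first date = 2319854.
JDN of the second date = 2319927.
|2319927 − 2319854| = 73.

73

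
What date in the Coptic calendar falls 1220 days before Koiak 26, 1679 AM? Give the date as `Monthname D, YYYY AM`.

The starting date is JDN 2438034; 2438034 − 1220 = 2436814.
JDN 2436814 corresponds to Mesori 27, 1675 AM.

Mesori 27, 1675 AM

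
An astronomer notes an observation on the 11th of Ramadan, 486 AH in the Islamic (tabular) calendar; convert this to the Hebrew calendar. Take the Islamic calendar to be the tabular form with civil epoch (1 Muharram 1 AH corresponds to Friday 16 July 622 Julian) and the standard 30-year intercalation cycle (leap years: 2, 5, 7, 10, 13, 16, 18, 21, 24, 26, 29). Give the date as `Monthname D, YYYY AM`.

Both dates share Julian Day Number 2120554; in the Hebrew calendar that is 12 Tishrei 4854 AM.

Tishrei 12, 4854 AM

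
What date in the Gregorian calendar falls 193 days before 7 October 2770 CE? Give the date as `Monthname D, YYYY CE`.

March 28, 2770 CE

Counting 193 days back from JDN 2733061 reaches JDN 2732868, which is March 28, 2770 CE.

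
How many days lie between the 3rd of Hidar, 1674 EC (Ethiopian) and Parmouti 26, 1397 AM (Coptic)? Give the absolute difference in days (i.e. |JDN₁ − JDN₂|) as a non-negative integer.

JDN of the first date = 2335346.
JDN of the second date = 2335154.
|2335154 − 2335346| = 192.

192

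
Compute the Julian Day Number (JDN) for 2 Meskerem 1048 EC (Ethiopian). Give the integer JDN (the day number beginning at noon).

In the proleptic Gregorian calendar the same day is 6 September 1055.
JDN 2400001 is 17 November 1858 CE (Gregorian), MJD 0; the target day is −293362 days from there, so JDN = 2106639.

2106639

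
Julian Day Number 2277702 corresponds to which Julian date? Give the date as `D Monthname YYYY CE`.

4 January 1524 CE

JDN 2277702 is 14 January 1524 in the proleptic Gregorian calendar.
In the Julian calendar that day is 4 January 1524 CE.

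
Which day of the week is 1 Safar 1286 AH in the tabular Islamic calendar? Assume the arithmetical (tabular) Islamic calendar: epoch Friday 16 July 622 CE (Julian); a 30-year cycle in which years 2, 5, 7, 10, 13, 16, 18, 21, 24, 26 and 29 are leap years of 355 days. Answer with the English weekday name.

Thursday

This is JDN 2403831 (13 May 1869 Gregorian).
Since JDN mod 7 = 3 (0 = Monday), the day is Thursday.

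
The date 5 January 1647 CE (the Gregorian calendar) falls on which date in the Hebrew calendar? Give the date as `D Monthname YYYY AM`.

28 Tevet 5407 AM

Julian Day Number of the source date = 2322619.
Converting JDN 2322619 to the Hebrew calendar gives 28 Tevet 5407 AM.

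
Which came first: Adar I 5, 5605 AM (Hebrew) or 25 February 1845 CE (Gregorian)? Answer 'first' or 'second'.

first

Converting both to JDN: 2394975 vs 2394988; the smaller is the first.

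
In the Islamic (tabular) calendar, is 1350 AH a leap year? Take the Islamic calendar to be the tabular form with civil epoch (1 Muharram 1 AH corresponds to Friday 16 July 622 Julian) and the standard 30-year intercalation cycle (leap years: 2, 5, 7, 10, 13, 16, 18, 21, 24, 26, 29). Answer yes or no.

Year 1350 AH is year 30 of its 30-year cycle; leap positions are 2, 5, 7, 10, 13, 16, 18, 21, 24, 26, 29, so it is a common year (354 days).

no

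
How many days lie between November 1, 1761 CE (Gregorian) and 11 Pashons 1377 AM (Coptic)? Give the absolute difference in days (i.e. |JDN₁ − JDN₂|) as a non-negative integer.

JDN of the first date = 2364557.
JDN of the second date = 2327864.
|2327864 − 2364557| = 36693.

36693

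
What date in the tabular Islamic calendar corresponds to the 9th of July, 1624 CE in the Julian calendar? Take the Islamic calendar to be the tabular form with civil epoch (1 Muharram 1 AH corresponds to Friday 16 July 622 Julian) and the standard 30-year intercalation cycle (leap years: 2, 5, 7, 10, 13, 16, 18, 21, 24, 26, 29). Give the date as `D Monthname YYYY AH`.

Julian Day Number of the source date = 2314414.
Converting JDN 2314414 to the tabular Islamic calendar gives 3 Shawwal 1033 AH.

3 Shawwal 1033 AH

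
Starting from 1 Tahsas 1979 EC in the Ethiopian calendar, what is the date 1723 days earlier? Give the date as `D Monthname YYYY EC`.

JDN of 1 Tahsas 1979 EC = 2446775.
2446775 − 1723 = 2445052.
JDN 2445052 in the Ethiopian calendar is 14 Megabit 1974 EC.

14 Megabit 1974 EC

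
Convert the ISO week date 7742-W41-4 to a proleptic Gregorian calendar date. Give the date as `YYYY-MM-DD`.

7742-10-11

ISO week 1 of 7742 is the week containing the first Thursday of 7742.
Week 41, day 4 (Thursday) lands on 7742-10-11.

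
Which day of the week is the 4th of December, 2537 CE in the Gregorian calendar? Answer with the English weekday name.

Since JDN mod 7 = 2 (0 = Monday), the day is Wednesday.

Wednesday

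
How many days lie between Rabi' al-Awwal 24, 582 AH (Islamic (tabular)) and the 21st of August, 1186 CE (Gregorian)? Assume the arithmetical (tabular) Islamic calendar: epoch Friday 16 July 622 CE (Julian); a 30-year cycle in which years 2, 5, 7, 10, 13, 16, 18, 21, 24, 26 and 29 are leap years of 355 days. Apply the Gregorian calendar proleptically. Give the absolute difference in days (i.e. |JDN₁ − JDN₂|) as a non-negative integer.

61

First date → JDN 2154409; second date → JDN 2154470.
The interval is |2154409 − 2154470| = 61 days.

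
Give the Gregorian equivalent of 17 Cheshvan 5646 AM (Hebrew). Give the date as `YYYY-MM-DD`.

1885-10-26

Julian Day Number of the source date = 2409841.
Converting JDN 2409841 to the Gregorian calendar gives 26 October 1885 CE.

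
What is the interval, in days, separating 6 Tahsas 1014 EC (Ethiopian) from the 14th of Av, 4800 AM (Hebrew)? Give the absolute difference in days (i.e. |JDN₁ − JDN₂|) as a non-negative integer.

6812

JDN of the first date = 2094314.
JDN of the second date = 2101126.
|2101126 − 2094314| = 6812.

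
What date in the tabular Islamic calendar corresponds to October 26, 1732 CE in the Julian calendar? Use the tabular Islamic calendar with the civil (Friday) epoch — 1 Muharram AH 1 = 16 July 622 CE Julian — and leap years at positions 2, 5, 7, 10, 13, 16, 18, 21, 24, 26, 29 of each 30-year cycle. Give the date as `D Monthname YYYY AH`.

Julian Day Number of the source date = 2353970.
Converting JDN 2353970 to the tabular Islamic calendar gives 18 Jumada al-Awwal 1145 AH.

18 Jumada al-Awwal 1145 AH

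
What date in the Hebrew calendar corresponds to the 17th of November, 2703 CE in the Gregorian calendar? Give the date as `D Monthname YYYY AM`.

16 Cheshvan 6464 AM

Julian Day Number of the source date = 2708630.
Converting JDN 2708630 to the Hebrew calendar gives 16 Cheshvan 6464 AM.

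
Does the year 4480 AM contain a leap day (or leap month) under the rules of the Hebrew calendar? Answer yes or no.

no

Hebrew year 4480 is year 15 of its 19-year Metonic cycle; leap years are at positions 3, 6, 8, 11, 14, 17, 19, so it is a common year (12 months).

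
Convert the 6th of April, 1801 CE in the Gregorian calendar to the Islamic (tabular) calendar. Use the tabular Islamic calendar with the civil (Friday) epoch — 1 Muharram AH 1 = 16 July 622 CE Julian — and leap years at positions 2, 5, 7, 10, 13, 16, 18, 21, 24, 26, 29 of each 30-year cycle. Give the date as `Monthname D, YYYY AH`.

Dhu al-Qa'dah 22, 1215 AH

Both dates share Julian Day Number 2378957; in the tabular Islamic calendar that is 22 Dhu al-Qa'dah 1215 AH.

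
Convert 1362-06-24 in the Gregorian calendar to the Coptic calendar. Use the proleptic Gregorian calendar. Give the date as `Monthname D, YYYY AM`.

Paoni 22, 1078 AM

Julian Day Number of the source date = 2218695.
Converting JDN 2218695 to the Coptic calendar gives 22 Paoni 1078 AM.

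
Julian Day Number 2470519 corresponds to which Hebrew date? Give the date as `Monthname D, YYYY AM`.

Tevet 10, 5812 AM

JDN 2470519 is 13 December 2051 in the Gregorian calendar.
In the Hebrew calendar that day is Tevet 10, 5812 AM.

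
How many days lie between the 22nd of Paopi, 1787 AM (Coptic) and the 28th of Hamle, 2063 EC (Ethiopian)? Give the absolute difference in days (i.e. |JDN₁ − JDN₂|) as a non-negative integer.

276

JDN of the first date = 2477417.
JDN of the second date = 2477693.
|2477693 − 2477417| = 276.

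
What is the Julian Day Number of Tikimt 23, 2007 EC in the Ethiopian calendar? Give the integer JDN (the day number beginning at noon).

2456964

In the Gregorian calendar the same day is 2 November 2014.
JDN 2299161 is 15 October 1582 CE (Gregorian); the target day is +157803 days from there, so JDN = 2456964.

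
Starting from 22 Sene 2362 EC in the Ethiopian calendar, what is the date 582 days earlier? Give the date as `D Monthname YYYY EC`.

Counting 582 days back from JDN 2586867 reaches JDN 2586285, which is 15 Hidar 2361 EC.

15 Hidar 2361 EC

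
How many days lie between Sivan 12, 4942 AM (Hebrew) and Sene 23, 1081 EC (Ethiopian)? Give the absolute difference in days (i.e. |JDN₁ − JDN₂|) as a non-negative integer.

33936

JDN of the first date = 2152919.
JDN of the second date = 2118983.
|2118983 − 2152919| = 33936.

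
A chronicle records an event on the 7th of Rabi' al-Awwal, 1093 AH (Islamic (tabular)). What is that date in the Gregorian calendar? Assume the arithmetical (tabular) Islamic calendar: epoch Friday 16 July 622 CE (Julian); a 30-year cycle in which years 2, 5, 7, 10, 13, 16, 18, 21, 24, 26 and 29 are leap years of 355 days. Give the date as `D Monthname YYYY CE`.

16 March 1682 CE

Both dates share Julian Day Number 2335473; in the Gregorian calendar that is 16 March 1682 CE.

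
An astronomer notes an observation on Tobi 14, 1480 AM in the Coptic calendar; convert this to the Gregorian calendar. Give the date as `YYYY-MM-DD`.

Julian Day Number of the source date = 2365368.
Converting JDN 2365368 to the Gregorian calendar gives 21 January 1764 CE.

1764-01-21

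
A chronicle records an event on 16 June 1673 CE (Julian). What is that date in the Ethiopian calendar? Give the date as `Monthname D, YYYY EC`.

Sene 22, 1665 EC

Both dates share Julian Day Number 2332288; in the Ethiopian calendar that is 22 Sene 1665 EC.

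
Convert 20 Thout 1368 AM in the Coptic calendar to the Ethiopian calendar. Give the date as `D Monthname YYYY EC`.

20 Meskerem 1644 EC

Both dates share Julian Day Number 2324346; in the Ethiopian calendar that is 20 Meskerem 1644 EC.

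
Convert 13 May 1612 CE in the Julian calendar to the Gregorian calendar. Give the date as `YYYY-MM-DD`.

For dates in this range the Gregorian date is 10 days ahead of the Julian.
13 May 1612 Julian + 10 days → 23 May 1612 Gregorian.

1612-05-23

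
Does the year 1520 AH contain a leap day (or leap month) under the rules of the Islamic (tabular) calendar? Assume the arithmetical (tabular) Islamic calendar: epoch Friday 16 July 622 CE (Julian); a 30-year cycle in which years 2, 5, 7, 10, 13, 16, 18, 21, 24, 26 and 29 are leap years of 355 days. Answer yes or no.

no

Year 1520 AH is year 20 of its 30-year cycle; leap positions are 2, 5, 7, 10, 13, 16, 18, 21, 24, 26, 29, so it is a common year (354 days).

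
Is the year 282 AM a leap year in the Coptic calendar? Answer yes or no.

no

282 mod 4 = 2; in the Coptic calendar a year is leap when year mod 4 = 3, so it is a common year.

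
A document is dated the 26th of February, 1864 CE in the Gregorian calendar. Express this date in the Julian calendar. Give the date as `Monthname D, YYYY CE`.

February 14, 1864 CE

For dates in this range the Gregorian date is 12 days ahead of the Julian.
26 February 1864 Gregorian − 12 days → 14 February 1864 Julian.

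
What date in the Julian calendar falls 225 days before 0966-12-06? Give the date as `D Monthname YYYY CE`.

25 April 966 CE

Counting 225 days back from JDN 2074229 reaches JDN 2074004, which is 25 April 966 CE.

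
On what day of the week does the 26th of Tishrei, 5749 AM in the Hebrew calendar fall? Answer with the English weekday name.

In the Gregorian calendar this is 7 October 1988 (JDN 2447442).
2447442 ≡ 4 (mod 7); counting from Monday = 0 gives Friday.

Friday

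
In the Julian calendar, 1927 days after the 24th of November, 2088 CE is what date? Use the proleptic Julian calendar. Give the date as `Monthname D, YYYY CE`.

March 5, 2094 CE

JDN of the 24th of November, 2088 CE = 2484028.
2484028 + 1927 = 2485955.
JDN 2485955 in the Julian calendar is March 5, 2094 CE.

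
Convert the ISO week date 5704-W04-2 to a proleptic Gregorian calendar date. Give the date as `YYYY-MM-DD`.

ISO week 1 of 5704 is the week containing the first Thursday of 5704.
Week 4, day 2 (Tuesday) lands on 5704-01-22.

5704-01-22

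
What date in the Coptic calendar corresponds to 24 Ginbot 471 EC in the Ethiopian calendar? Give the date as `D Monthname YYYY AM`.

The source date corresponds to 20 May 479 in the proleptic Gregorian calendar (JDN 1896151).
That day falls on 24 Pashons 195 AM in the Coptic calendar.

24 Pashons 195 AM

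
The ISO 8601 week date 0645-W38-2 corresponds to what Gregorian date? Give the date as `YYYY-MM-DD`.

ISO week 1 of 645 is the week containing the first Thursday of 645.
Week 38, day 2 (Tuesday) lands on 0645-09-16.

0645-09-16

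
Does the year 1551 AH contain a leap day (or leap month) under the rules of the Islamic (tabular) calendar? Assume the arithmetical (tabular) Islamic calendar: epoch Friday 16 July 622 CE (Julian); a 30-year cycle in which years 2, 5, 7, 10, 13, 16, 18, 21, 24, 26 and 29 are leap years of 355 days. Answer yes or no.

Year 1551 AH is year 21 of its 30-year cycle; leap positions are 2, 5, 7, 10, 13, 16, 18, 21, 24, 26, 29, so it is a leap year (355 days).

yes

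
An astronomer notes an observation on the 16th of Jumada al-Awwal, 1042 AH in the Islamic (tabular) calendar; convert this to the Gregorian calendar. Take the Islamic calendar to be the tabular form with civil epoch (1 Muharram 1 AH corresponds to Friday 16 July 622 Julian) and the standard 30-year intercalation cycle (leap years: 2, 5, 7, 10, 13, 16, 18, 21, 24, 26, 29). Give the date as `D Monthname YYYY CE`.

Julian Day Number of the source date = 2317469.
Converting JDN 2317469 to the Gregorian calendar gives 29 November 1632 CE.

29 November 1632 CE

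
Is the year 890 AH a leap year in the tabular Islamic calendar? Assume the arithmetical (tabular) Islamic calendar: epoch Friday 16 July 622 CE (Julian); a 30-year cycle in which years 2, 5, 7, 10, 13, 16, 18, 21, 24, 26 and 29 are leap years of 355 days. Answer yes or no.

no

Year 890 AH is year 20 of its 30-year cycle; leap positions are 2, 5, 7, 10, 13, 16, 18, 21, 24, 26, 29, so it is a common year (354 days).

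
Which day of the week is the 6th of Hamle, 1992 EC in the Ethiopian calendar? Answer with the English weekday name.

In the Gregorian calendar this is 13 July 2000 (JDN 2451739).
JDN 2451739 mod 7 = 3, and JDN 0 was a Monday, so this is a Thursday.

Thursday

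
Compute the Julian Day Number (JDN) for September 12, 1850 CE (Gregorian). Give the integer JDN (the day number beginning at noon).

2397013

JDN 2400001 is 17 November 1858 CE (Gregorian), MJD 0; the target day is −2988 days from there, so JDN = 2397013.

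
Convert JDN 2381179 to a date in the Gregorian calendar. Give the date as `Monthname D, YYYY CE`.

JDN 2451545 is 1 Jan 2000; 2381179 is −70366 days from there.

May 7, 1807 CE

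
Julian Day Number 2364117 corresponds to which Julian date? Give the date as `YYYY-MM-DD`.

1760-08-07

The Gregorian equivalent of JDN 2364117 is 18 August 1760.
In the Julian calendar that day is 1760-08-07.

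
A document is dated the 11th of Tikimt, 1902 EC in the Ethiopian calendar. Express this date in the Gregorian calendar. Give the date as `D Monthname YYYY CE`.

Julian Day Number of the source date = 2418601.
Converting JDN 2418601 to the Gregorian calendar gives 21 October 1909 CE.

21 October 1909 CE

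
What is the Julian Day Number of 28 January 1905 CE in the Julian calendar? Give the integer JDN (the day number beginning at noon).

2416887

In the Gregorian calendar the same day is 10 February 1905.
JDN 2400001 is 17 November 1858 CE (Gregorian), MJD 0; the target day is +16886 days from there, so JDN = 2416887.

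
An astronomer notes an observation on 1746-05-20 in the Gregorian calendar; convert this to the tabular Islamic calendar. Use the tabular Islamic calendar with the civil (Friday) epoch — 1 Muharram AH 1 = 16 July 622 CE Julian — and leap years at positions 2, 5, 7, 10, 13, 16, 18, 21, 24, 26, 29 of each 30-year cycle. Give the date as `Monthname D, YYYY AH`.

Rabi' al-Thani 28, 1159 AH

Both dates share Julian Day Number 2358913; in the tabular Islamic calendar that is 28 Rabi' al-Thani 1159 AH.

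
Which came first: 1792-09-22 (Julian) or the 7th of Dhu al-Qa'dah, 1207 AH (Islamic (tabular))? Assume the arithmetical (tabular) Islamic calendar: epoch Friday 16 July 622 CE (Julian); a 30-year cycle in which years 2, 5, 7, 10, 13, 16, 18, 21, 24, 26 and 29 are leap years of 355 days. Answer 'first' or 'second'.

First date → JDN 2375851; second date → JDN 2376107.
JDN 2375851 < JDN 2376107, so the first date is earlier.

first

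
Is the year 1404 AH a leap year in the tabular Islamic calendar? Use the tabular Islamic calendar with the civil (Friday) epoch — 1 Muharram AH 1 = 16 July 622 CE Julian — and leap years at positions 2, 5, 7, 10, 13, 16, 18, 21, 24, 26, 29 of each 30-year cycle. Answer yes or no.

Year 1404 AH is year 24 of its 30-year cycle; leap positions are 2, 5, 7, 10, 13, 16, 18, 21, 24, 26, 29, so it is a leap year (355 days).

yes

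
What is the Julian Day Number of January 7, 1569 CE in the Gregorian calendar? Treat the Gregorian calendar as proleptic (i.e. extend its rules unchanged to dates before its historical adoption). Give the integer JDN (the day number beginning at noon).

JDN 2400001 is 17 November 1858 CE (Gregorian), MJD 0; the target day is −105869 days from there, so JDN = 2294132.

2294132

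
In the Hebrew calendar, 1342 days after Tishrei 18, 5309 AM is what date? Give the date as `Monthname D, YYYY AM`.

JDN of Tishrei 18, 5309 AM = 2286728.
2286728 + 1342 = 2288070.
JDN 2288070 in the Hebrew calendar is Sivan 1, 5312 AM.

Sivan 1, 5312 AM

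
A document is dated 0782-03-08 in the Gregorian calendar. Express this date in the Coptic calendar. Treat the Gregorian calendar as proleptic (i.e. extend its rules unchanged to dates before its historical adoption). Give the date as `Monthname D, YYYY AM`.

Julian Day Number of the source date = 2006746.
Converting JDN 2006746 to the Coptic calendar gives 8 Paremhat 498 AM.

Paremhat 8, 498 AM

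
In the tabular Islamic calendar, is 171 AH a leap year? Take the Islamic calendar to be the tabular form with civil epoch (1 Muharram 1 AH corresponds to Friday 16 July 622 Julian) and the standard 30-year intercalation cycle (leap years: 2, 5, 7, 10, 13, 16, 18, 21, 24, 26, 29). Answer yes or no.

Year 171 AH is year 21 of its 30-year cycle; leap positions are 2, 5, 7, 10, 13, 16, 18, 21, 24, 26, 29, so it is a leap year (355 days).

yes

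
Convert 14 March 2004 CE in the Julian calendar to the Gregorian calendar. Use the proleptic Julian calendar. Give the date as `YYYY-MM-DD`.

2004-03-27

At this point the Julian calendar is 13 days behind the Gregorian.
14 March 2004 Julian + 13 days → 27 March 2004 Gregorian.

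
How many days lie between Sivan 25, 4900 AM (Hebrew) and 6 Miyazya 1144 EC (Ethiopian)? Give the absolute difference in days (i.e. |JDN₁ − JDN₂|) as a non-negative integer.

JDN of the first date = 2137606.
JDN of the second date = 2141917.
|2141917 − 2137606| = 4311.

4311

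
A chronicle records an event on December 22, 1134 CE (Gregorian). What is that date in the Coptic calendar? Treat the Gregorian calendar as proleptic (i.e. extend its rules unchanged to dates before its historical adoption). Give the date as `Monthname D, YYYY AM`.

Koiak 19, 851 AM

Julian Day Number of the source date = 2135600.
Converting JDN 2135600 to the Coptic calendar gives 19 Koiak 851 AM.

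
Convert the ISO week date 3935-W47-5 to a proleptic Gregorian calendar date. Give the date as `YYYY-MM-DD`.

3935-11-22

ISO week 1 of 3935 is the week containing the first Thursday of 3935.
Week 47, day 5 (Friday) lands on 3935-11-22.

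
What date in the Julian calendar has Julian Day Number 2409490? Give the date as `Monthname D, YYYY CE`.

The Gregorian equivalent of JDN 2409490 is 9 November 1884.
In the Julian calendar that day is October 28, 1884 CE.

October 28, 1884 CE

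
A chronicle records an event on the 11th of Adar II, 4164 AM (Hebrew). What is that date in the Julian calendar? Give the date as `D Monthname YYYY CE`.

The source date corresponds to 11 March 404 in the proleptic Gregorian calendar (JDN 1868688).
That day falls on 10 March 404 CE in the Julian calendar.

10 March 404 CE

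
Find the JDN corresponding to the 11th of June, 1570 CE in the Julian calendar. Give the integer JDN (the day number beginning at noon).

2294662

Equivalently 21 June 1570 (proleptic Gregorian).
JDN 2299161 is 15 October 1582 CE (Gregorian); the target day is −4499 days from there, so JDN = 2294662.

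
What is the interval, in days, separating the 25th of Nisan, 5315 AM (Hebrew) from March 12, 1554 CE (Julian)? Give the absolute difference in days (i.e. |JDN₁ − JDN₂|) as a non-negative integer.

First date → JDN 2289127; second date → JDN 2288727.
The interval is |2289127 − 2288727| = 400 days.

400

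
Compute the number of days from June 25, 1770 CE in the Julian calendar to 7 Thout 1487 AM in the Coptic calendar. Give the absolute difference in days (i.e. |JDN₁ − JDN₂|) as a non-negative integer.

First date → JDN 2367726; second date → JDN 2367797.
The interval is |2367726 − 2367797| = 71 days.

71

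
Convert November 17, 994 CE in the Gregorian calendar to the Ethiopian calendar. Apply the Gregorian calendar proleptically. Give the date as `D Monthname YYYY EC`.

16 Hidar 987 EC

Julian Day Number of the source date = 2084432.
Converting JDN 2084432 to the Ethiopian calendar gives 16 Hidar 987 EC.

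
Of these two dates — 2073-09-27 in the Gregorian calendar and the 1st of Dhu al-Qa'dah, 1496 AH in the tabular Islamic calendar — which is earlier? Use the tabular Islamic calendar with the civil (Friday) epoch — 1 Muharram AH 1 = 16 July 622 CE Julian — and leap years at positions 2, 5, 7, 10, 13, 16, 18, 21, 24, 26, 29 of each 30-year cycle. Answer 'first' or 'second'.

Converting both to JDN: 2478478 vs 2478513; the smaller is the first.

first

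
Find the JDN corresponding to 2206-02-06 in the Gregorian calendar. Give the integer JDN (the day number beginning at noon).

2526821

JDN 2299161 is 15 October 1582 CE (Gregorian); the target day is +227660 days from there, so JDN = 2526821.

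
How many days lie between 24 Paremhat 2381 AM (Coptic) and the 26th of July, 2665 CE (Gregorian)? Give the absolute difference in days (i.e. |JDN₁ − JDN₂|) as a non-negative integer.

JDN of the first date = 2694528.
JDN of the second date = 2694638.
|2694638 − 2694528| = 110.

110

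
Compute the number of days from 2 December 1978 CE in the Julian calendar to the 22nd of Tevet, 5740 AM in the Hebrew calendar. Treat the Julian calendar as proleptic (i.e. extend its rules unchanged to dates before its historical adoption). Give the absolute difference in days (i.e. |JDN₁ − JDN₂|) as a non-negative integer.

392

JDN of the first date = 2443858.
JDN of the second date = 2444250.
|2444250 − 2443858| = 392.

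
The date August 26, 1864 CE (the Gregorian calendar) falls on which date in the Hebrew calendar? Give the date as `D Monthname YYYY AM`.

24 Av 5624 AM

Julian Day Number of the source date = 2402110.
Converting JDN 2402110 to the Hebrew calendar gives 24 Av 5624 AM.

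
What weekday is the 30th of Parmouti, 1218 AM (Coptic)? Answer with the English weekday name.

Equivalently 5 May 1502 Gregorian, JDN 2269778.
2269778 ≡ 0 (mod 7); counting from Monday = 0 gives Monday.

Monday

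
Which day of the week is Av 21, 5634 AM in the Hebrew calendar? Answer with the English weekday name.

This is JDN 2405740 (4 August 1874 Gregorian).
JDN 2405740 mod 7 = 1, and JDN 0 was a Monday, so this is a Tuesday.

Tuesday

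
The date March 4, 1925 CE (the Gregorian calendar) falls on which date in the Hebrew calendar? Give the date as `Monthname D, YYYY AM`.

Adar 8, 5685 AM

Julian Day Number of the source date = 2424214.
Converting JDN 2424214 to the Hebrew calendar gives 8 Adar 5685 AM.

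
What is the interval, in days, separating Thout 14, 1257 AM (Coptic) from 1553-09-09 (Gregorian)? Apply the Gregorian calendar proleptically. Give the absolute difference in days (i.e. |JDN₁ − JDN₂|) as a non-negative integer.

First date → JDN 2283797; second date → JDN 2288533.
The interval is |2283797 − 2288533| = 4736 days.

4736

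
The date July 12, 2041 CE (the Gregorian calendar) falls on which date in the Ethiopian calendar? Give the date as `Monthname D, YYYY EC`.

Julian Day Number of the source date = 2466713.
Converting JDN 2466713 to the Ethiopian calendar gives 5 Hamle 2033 EC.

Hamle 5, 2033 EC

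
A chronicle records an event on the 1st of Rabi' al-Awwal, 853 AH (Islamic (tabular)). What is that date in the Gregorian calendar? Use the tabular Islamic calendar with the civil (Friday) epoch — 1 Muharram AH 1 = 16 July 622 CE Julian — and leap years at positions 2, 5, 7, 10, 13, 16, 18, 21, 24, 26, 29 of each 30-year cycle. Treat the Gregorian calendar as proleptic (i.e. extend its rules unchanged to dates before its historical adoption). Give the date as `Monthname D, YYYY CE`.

Julian Day Number of the source date = 2250419.
Converting JDN 2250419 to the Gregorian calendar gives 3 May 1449 CE.

May 3, 1449 CE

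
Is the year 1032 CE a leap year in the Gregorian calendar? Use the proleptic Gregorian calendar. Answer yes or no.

yes

1032 is divisible by 4 and not by 100, so it is a leap year.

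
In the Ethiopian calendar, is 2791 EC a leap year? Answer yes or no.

2791 mod 4 = 3; in the Ethiopian calendar a year is leap when year mod 4 = 3, so it is a leap year.

yes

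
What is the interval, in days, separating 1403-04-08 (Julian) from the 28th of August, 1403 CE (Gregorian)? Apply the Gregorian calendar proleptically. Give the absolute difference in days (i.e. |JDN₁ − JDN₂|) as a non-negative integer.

First date → JDN 2233601; second date → JDN 2233734.
The interval is |2233601 − 2233734| = 133 days.

133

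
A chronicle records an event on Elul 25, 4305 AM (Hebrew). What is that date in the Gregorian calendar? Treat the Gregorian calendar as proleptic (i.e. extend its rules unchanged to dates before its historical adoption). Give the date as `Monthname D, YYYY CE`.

September 20, 545 CE

Both dates share Julian Day Number 1920380; in the Gregorian calendar that is 20 September 545 CE.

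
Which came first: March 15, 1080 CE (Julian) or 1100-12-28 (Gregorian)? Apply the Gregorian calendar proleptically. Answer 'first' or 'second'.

first

Converting both to JDN: 2115602 vs 2123188; the smaller is the first.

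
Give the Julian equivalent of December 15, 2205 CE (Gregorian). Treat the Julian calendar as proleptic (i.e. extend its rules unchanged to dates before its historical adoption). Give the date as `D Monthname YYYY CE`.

30 November 2205 CE

At this point the Julian calendar is 15 days behind the Gregorian.
15 December 2205 Gregorian − 15 days → 30 November 2205 Julian.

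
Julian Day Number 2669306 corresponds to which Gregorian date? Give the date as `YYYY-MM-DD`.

JDN 2451545 is 1 Jan 2000; 2669306 is +217761 days from there.

2596-03-17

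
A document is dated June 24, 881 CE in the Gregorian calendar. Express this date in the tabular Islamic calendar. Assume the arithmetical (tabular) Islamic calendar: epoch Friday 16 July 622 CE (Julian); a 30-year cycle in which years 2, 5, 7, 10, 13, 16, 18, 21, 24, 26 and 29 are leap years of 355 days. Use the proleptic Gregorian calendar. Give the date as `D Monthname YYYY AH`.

Both dates share Julian Day Number 2043014; in the tabular Islamic calendar that is 18 Dhu al-Qa'dah 267 AH.

18 Dhu al-Qa'dah 267 AH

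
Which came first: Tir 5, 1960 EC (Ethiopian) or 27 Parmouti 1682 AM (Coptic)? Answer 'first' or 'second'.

The two dates have Julian Day Numbers 2439870 and 2439251 respectively.
Since 2439251 < 2439870, the second date comes first.

second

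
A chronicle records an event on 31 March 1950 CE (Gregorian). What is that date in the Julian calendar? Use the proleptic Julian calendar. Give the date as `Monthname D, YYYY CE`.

March 18, 1950 CE

For dates in this range the Gregorian date is 13 days ahead of the Julian.
31 March 1950 Gregorian − 13 days → 18 March 1950 Julian.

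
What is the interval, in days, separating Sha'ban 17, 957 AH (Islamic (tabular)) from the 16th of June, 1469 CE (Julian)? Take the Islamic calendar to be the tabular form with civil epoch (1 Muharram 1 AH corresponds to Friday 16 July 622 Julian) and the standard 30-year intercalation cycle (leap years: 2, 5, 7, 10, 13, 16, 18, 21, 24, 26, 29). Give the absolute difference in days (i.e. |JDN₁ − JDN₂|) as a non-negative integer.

First date → JDN 2287438; second date → JDN 2257777.
The interval is |2287438 − 2257777| = 29661 days.

29661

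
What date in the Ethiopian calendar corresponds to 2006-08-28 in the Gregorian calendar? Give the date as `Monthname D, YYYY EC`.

Nehase 22, 1998 EC

Julian Day Number of the source date = 2453976.
Converting JDN 2453976 to the Ethiopian calendar gives 22 Nehase 1998 EC.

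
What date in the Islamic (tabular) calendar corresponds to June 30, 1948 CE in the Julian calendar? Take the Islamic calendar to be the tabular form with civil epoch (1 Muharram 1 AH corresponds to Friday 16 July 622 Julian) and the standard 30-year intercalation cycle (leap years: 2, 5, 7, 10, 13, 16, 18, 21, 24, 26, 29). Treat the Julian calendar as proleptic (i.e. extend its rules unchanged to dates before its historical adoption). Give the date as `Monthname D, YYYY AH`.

Both dates share Julian Day Number 2432746; in the tabular Islamic calendar that is 6 Ramadan 1367 AH.

Ramadan 6, 1367 AH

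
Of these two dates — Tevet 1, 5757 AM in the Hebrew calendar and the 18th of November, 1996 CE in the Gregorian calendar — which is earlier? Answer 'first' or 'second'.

Converting both to JDN: 2450429 vs 2450406; the smaller is the second.

second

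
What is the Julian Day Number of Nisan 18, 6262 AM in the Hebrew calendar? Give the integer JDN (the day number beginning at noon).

2635012

In the Gregorian calendar the same day is 26 April 2502.
JDN 2451545 is 1 January 2000 CE (Gregorian); the target day is +183467 days from there, so JDN = 2635012.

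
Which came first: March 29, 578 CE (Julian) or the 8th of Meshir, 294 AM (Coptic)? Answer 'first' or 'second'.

First date → JDN 1932260; second date → JDN 1932205.
JDN 1932205 < JDN 1932260, so the second date is earlier.

second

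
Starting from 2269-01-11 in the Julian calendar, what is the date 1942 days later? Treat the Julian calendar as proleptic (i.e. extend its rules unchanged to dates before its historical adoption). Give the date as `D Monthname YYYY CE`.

7 May 2274 CE

JDN of 2269-01-11 = 2549821.
2549821 + 1942 = 2551763.
JDN 2551763 in the Julian calendar is 7 May 2274 CE.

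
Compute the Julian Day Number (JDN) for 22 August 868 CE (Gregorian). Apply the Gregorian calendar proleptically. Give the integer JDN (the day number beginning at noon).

JDN 2451545 is 1 January 2000 CE (Gregorian); the target day is −413220 days from there, so JDN = 2038325.

2038325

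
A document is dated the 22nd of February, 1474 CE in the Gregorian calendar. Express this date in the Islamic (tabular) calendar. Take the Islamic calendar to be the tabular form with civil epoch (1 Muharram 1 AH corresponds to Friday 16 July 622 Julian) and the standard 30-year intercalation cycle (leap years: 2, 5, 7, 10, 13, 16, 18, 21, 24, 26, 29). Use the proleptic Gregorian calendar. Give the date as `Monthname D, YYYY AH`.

Ramadan 25, 878 AH

Both dates share Julian Day Number 2259480; in the tabular Islamic calendar that is 25 Ramadan 878 AH.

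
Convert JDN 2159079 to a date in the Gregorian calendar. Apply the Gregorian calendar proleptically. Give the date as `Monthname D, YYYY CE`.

Counting from JDN 2299161 = 15 Oct 1582 gives an offset of -140082 days.

April 4, 1199 CE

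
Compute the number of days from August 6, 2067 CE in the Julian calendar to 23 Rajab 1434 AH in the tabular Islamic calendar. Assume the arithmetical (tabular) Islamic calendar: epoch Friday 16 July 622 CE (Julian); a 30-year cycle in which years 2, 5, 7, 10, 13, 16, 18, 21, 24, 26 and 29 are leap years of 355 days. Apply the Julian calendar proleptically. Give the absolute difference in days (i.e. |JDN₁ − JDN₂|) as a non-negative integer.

First date → JDN 2476247; second date → JDN 2456446.
The interval is |2476247 − 2456446| = 19801 days.

19801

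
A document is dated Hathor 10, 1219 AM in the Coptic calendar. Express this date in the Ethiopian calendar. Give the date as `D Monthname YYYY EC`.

Julian Day Number of the source date = 2269973.
Converting JDN 2269973 to the Ethiopian calendar gives 10 Hidar 1495 EC.

10 Hidar 1495 EC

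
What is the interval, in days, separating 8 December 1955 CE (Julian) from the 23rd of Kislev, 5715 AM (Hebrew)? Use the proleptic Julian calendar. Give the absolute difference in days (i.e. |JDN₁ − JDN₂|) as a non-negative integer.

368

First date → JDN 2435463; second date → JDN 2435095.
The interval is |2435463 − 2435095| = 368 days.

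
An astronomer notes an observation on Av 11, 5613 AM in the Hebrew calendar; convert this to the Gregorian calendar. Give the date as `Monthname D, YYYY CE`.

Julian Day Number of the source date = 2398081.
Converting JDN 2398081 to the Gregorian calendar gives 15 August 1853 CE.

August 15, 1853 CE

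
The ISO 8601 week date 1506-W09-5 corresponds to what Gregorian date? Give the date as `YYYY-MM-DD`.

1506-03-02

ISO week 1 of 1506 is the week containing the first Thursday of 1506.
Week 9, day 5 (Friday) lands on 1506-03-02.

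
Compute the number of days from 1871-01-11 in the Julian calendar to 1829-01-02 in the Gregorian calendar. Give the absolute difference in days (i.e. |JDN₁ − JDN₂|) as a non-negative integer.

JDN of the first date = 2404451.
JDN of the second date = 2389090.
|2389090 − 2404451| = 15361.

15361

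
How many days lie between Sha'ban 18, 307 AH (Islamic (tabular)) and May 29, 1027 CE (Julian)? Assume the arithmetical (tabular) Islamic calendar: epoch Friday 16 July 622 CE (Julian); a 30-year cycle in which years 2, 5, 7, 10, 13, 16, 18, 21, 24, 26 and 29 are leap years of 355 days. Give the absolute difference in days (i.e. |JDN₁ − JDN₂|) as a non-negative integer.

First date → JDN 2057100; second date → JDN 2096318.
The interval is |2057100 − 2096318| = 39218 days.

39218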